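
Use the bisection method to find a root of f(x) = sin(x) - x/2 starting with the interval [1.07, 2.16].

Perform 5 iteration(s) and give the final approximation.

f(x) = sin(x) - x/2
Initial interval: [1.07, 2.16]

Iteration 1:
  c_1 = (1.070000 + 2.160000)/2 = 1.615000
  f(c_1) = f(1.615000) = 0.191523
  f(a) × f(c) ≥ 0, new interval: [1.615000, 2.160000]
Iteration 2:
  c_2 = (1.615000 + 2.160000)/2 = 1.887500
  f(c_2) = f(1.887500) = 0.006517
  f(a) × f(c) ≥ 0, new interval: [1.887500, 2.160000]
Iteration 3:
  c_3 = (1.887500 + 2.160000)/2 = 2.023750
  f(c_3) = f(2.023750) = -0.112717
  f(a) × f(c) < 0, new interval: [1.887500, 2.023750]
Iteration 4:
  c_4 = (1.887500 + 2.023750)/2 = 1.955625
  f(c_4) = f(1.955625) = -0.050950
  f(a) × f(c) < 0, new interval: [1.887500, 1.955625]
Iteration 5:
  c_5 = (1.887500 + 1.955625)/2 = 1.921563
  f(c_5) = f(1.921563) = -0.021672
  f(a) × f(c) < 0, new interval: [1.887500, 1.921563]

After 5 iteration(s), the approximation is c_5 = 1.921563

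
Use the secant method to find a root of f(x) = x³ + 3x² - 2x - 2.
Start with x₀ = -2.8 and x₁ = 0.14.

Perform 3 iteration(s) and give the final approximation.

f(x) = x³ + 3x² - 2x - 2
x₀ = -2.8, x₁ = 0.14

Secant formula: x_{n+1} = x_n - f(x_n)(x_n - x_{n-1})/(f(x_n) - f(x_{n-1}))

Iteration 1:
  f(-2.800000) = 5.168000
  f(0.140000) = -2.218456
  x_2 = 0.140000 - (-2.218456)×(0.140000 - (-2.800000))/(-2.218456 - 5.168000)
       = -0.743003
Iteration 2:
  f(0.140000) = -2.218456
  f(-0.743003) = 0.731988
  x_3 = -0.743003 - 0.731988×(-0.743003 - 0.140000)/(0.731988 - (-2.218456))
       = -0.523935
Iteration 3:
  f(-0.743003) = 0.731988
  f(-0.523935) = -0.272431
  x_4 = -0.523935 - (-0.272431)×(-0.523935 - (-0.743003))/(-0.272431 - 0.731988)
       = -0.583353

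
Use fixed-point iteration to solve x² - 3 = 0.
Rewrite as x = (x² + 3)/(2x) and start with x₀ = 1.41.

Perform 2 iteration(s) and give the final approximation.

Equation: x² - 3 = 0
Fixed-point form: x = (x² + 3)/(2x)
x₀ = 1.41

x_1 = g(1.410000) = 1.768830
x_2 = g(1.768830) = 1.732433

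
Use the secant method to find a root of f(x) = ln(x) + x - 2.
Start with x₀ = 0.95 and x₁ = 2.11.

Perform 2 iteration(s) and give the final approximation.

f(x) = ln(x) + x - 2
x₀ = 0.95, x₁ = 2.11

Secant formula: x_{n+1} = x_n - f(x_n)(x_n - x_{n-1})/(f(x_n) - f(x_{n-1}))

Iteration 1:
  f(0.950000) = -1.101293
  f(2.110000) = 0.856688
  x_2 = 2.110000 - 0.856688×(2.110000 - 0.950000)/(0.856688 - (-1.101293))
       = 1.602458
Iteration 2:
  f(2.110000) = 0.856688
  f(1.602458) = 0.073996
  x_3 = 1.602458 - 0.073996×(1.602458 - 2.110000)/(0.073996 - 0.856688)
       = 1.554474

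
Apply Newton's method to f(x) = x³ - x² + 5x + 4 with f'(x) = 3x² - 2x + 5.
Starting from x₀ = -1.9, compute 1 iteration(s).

f(x) = x³ - x² + 5x + 4
f'(x) = 3x² - 2x + 5
x₀ = -1.9

Newton-Raphson formula: x_{n+1} = x_n - f(x_n)/f'(x_n)

Iteration 1:
  f(-1.900000) = -15.969000
  f'(-1.900000) = 19.630000
  x_1 = -1.900000 - (-15.969000)/19.630000 = -1.086500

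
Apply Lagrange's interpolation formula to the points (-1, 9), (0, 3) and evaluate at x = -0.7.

Lagrange interpolation formula:
P(x) = Σ yᵢ × Lᵢ(x)
where Lᵢ(x) = Π_{j≠i} (x - xⱼ)/(xᵢ - xⱼ)

L_0(-0.7) = (-0.7 - 0)/(-1 - 0) = 0.700000
L_1(-0.7) = (-0.7 - (-1))/(0 - (-1)) = 0.300000

P(-0.7) = 9×L_0(-0.7) + 3×L_1(-0.7)
P(-0.7) = 7.200000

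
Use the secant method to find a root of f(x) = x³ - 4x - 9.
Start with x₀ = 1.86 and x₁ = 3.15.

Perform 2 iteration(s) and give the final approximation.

f(x) = x³ - 4x - 9
x₀ = 1.86, x₁ = 3.15

Secant formula: x_{n+1} = x_n - f(x_n)(x_n - x_{n-1})/(f(x_n) - f(x_{n-1}))

Iteration 1:
  f(1.860000) = -10.005144
  f(3.150000) = 9.655875
  x_2 = 3.150000 - 9.655875×(3.150000 - 1.860000)/(9.655875 - (-10.005144))
       = 2.516458
Iteration 2:
  f(3.150000) = 9.655875
  f(2.516458) = -3.130207
  x_3 = 2.516458 - (-3.130207)×(2.516458 - 3.150000)/(-3.130207 - 9.655875)
       = 2.671558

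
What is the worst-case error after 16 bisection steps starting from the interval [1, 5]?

Bisection error bound: |error| ≤ (b-a)/2^n
|error| ≤ (5 - 1)/2^16 = 4/2^16
|error| ≤ 0.0000610352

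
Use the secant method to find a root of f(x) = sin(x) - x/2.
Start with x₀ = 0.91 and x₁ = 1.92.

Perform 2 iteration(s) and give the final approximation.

f(x) = sin(x) - x/2
x₀ = 0.91, x₁ = 1.92

Secant formula: x_{n+1} = x_n - f(x_n)(x_n - x_{n-1})/(f(x_n) - f(x_{n-1}))

Iteration 1:
  f(0.910000) = 0.334504
  f(1.920000) = -0.020355
  x_2 = 1.920000 - (-0.020355)×(1.920000 - 0.910000)/(-0.020355 - 0.334504)
       = 1.862067
Iteration 2:
  f(1.920000) = -0.020355
  f(1.862067) = 0.026846
  x_3 = 1.862067 - 0.026846×(1.862067 - 1.920000)/(0.026846 - (-0.020355))
       = 1.895017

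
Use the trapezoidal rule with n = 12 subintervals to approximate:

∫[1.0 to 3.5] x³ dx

f(x) = x³
a = 1.0, b = 3.5, n = 12
h = (b - a)/n = 0.208333

Trapezoidal rule: (h/2)[f(x₀) + 2f(x₁) + 2f(x₂) + ... + f(xₙ)]

x_0 = 1.0000, f(x_0) = 1.000000, coefficient = 1
x_1 = 1.2083, f(x_1) = 1.764251, coefficient = 2
x_2 = 1.4167, f(x_2) = 2.843171, coefficient = 2
x_3 = 1.6250, f(x_3) = 4.291016, coefficient = 2
x_4 = 1.8333, f(x_4) = 6.162037, coefficient = 2
x_5 = 2.0417, f(x_5) = 8.510489, coefficient = 2
x_6 = 2.2500, f(x_6) = 11.390625, coefficient = 2
x_7 = 2.4583, f(x_7) = 14.856698, coefficient = 2
x_8 = 2.6667, f(x_8) = 18.962963, coefficient = 2
x_9 = 2.8750, f(x_9) = 23.763672, coefficient = 2
x_10 = 3.0833, f(x_10) = 29.313079, coefficient = 2
x_11 = 3.2917, f(x_11) = 35.665437, coefficient = 2
x_12 = 3.5000, f(x_12) = 42.875000, coefficient = 1

I ≈ (0.208333/2) × 358.921875 = 37.387695
Exact value: 37.265625
Error: 0.122070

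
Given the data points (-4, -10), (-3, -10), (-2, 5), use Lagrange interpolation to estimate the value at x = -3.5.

Lagrange interpolation formula:
P(x) = Σ yᵢ × Lᵢ(x)
where Lᵢ(x) = Π_{j≠i} (x - xⱼ)/(xᵢ - xⱼ)

L_0(-3.5) = (-3.5 - (-3))/(-4 - (-3)) × (-3.5 - (-2))/(-4 - (-2)) = 0.375000
L_1(-3.5) = (-3.5 - (-4))/(-3 - (-4)) × (-3.5 - (-2))/(-3 - (-2)) = 0.750000
L_2(-3.5) = (-3.5 - (-4))/(-2 - (-4)) × (-3.5 - (-3))/(-2 - (-3)) = -0.125000

P(-3.5) = (-10)×L_0(-3.5) + (-10)×L_1(-3.5) + 5×L_2(-3.5)
P(-3.5) = -11.875000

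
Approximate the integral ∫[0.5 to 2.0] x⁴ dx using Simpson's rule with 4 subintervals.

f(x) = x⁴
a = 0.5, b = 2.0, n = 4
h = (b - a)/n = 0.375000

Simpson's rule: (h/3)[f(x₀) + 4f(x₁) + 2f(x₂) + ... + f(xₙ)]

x_0 = 0.5000, f(x_0) = 0.062500, coefficient = 1
x_1 = 0.8750, f(x_1) = 0.586182, coefficient = 4
x_2 = 1.2500, f(x_2) = 2.441406, coefficient = 2
x_3 = 1.6250, f(x_3) = 6.972900, coefficient = 4
x_4 = 2.0000, f(x_4) = 16.000000, coefficient = 1

I ≈ (0.375000/3) × 51.181641 = 6.397705
Exact value: 6.393750
Error: 0.003955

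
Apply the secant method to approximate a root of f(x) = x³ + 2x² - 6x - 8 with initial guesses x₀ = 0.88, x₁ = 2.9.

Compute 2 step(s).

f(x) = x³ + 2x² - 6x - 8
x₀ = 0.88, x₁ = 2.9

Secant formula: x_{n+1} = x_n - f(x_n)(x_n - x_{n-1})/(f(x_n) - f(x_{n-1}))

Iteration 1:
  f(0.880000) = -11.049728
  f(2.900000) = 15.809000
  x_2 = 2.900000 - 15.809000×(2.900000 - 0.880000)/(15.809000 - (-11.049728))
       = 1.711032
Iteration 2:
  f(2.900000) = 15.809000
  f(1.711032) = -7.401666
  x_3 = 1.711032 - (-7.401666)×(1.711032 - 2.900000)/(-7.401666 - 15.809000)
       = 2.090183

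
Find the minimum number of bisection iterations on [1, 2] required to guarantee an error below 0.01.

We need (b-a)/2^n ≤ 0.01
(2 - 1)/2^n ≤ 0.01
1/2^n ≤ 0.01
2^n ≥ 100
n ≥ log₂(100) = 6.64
n ≥ 7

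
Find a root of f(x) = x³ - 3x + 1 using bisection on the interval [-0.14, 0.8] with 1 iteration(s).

f(x) = x³ - 3x + 1
Initial interval: [-0.14, 0.8]

Iteration 1:
  c_1 = (-0.140000 + 0.800000)/2 = 0.330000
  f(c_1) = f(0.330000) = 0.045937
  f(a) × f(c) ≥ 0, new interval: [0.330000, 0.800000]

After 1 iteration(s), the approximation is c_1 = 0.330000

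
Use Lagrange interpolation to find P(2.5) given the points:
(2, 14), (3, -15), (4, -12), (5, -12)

Lagrange interpolation formula:
P(x) = Σ yᵢ × Lᵢ(x)
where Lᵢ(x) = Π_{j≠i} (x - xⱼ)/(xᵢ - xⱼ)

L_0(2.5) = (2.5 - 3)/(2 - 3) × (2.5 - 4)/(2 - 4) × (2.5 - 5)/(2 - 5) = 0.312500
L_1(2.5) = (2.5 - 2)/(3 - 2) × (2.5 - 4)/(3 - 4) × (2.5 - 5)/(3 - 5) = 0.937500
L_2(2.5) = (2.5 - 2)/(4 - 2) × (2.5 - 3)/(4 - 3) × (2.5 - 5)/(4 - 5) = -0.312500
L_3(2.5) = (2.5 - 2)/(5 - 2) × (2.5 - 3)/(5 - 3) × (2.5 - 4)/(5 - 4) = 0.062500

P(2.5) = 14×L_0(2.5) + (-15)×L_1(2.5) + (-12)×L_2(2.5) + (-12)×L_3(2.5)
P(2.5) = -6.687500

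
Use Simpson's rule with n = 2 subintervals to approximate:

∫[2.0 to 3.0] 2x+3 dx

f(x) = 2x+3
a = 2.0, b = 3.0, n = 2
h = (b - a)/n = 0.500000

Simpson's rule: (h/3)[f(x₀) + 4f(x₁) + 2f(x₂) + ... + f(xₙ)]

x_0 = 2.0000, f(x_0) = 7.000000, coefficient = 1
x_1 = 2.5000, f(x_1) = 8.000000, coefficient = 4
x_2 = 3.0000, f(x_2) = 9.000000, coefficient = 1

I ≈ (0.500000/3) × 48.000000 = 8.000000
Exact value: 8.000000
Error: 0.000000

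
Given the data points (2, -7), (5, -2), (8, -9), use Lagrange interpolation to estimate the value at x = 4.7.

Lagrange interpolation formula:
P(x) = Σ yᵢ × Lᵢ(x)
where Lᵢ(x) = Π_{j≠i} (x - xⱼ)/(xᵢ - xⱼ)

L_0(4.7) = (4.7 - 5)/(2 - 5) × (4.7 - 8)/(2 - 8) = 0.055000
L_1(4.7) = (4.7 - 2)/(5 - 2) × (4.7 - 8)/(5 - 8) = 0.990000
L_2(4.7) = (4.7 - 2)/(8 - 2) × (4.7 - 5)/(8 - 5) = -0.045000

P(4.7) = (-7)×L_0(4.7) + (-2)×L_1(4.7) + (-9)×L_2(4.7)
P(4.7) = -1.960000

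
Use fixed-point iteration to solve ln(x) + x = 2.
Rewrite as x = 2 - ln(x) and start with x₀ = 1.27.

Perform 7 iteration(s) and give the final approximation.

Equation: ln(x) + x = 2
Fixed-point form: x = 2 - ln(x)
x₀ = 1.27

x_1 = g(1.270000) = 1.760983
x_2 = g(1.760983) = 1.434128
x_3 = g(1.434128) = 1.639443
x_4 = g(1.639443) = 1.505643
x_5 = g(1.505643) = 1.590780
x_6 = g(1.590780) = 1.535776
x_7 = g(1.535776) = 1.570964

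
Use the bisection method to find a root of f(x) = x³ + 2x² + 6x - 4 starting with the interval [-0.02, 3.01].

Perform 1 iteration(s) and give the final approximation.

f(x) = x³ + 2x² + 6x - 4
Initial interval: [-0.02, 3.01]

Iteration 1:
  c_1 = (-0.020000 + 3.010000)/2 = 1.495000
  f(c_1) = f(1.495000) = 12.781412
  f(a) × f(c) < 0, new interval: [-0.020000, 1.495000]

After 1 iteration(s), the approximation is c_1 = 1.495000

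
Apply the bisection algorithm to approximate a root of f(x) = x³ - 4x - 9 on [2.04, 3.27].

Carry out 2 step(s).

f(x) = x³ - 4x - 9
Initial interval: [2.04, 3.27]

Iteration 1:
  c_1 = (2.040000 + 3.270000)/2 = 2.655000
  f(c_1) = f(2.655000) = -0.904839
  f(a) × f(c) ≥ 0, new interval: [2.655000, 3.270000]
Iteration 2:
  c_2 = (2.655000 + 3.270000)/2 = 2.962500
  f(c_2) = f(2.962500) = 5.150104
  f(a) × f(c) < 0, new interval: [2.655000, 2.962500]

After 2 iteration(s), the approximation is c_2 = 2.962500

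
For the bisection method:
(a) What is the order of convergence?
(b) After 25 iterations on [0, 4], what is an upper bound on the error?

(a) Bisection has linear (order 1) convergence; the error is halved each step.

(b) Error bound = (b-a)/2^n = (4 - 0)/2^{25}
    = 4/2^{25}

(a) 1 (linear); (b) error ≤ 1.19e-07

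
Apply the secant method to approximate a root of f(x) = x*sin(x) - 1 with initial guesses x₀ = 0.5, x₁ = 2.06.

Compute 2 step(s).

f(x) = x*sin(x) - 1
x₀ = 0.5, x₁ = 2.06

Secant formula: x_{n+1} = x_n - f(x_n)(x_n - x_{n-1})/(f(x_n) - f(x_{n-1}))

Iteration 1:
  f(0.500000) = -0.760287
  f(2.060000) = 0.818377
  x_2 = 2.060000 - 0.818377×(2.060000 - 0.500000)/(0.818377 - (-0.760287))
       = 1.251298
Iteration 2:
  f(2.060000) = 0.818377
  f(1.251298) = 0.187974
  x_3 = 1.251298 - 0.187974×(1.251298 - 2.060000)/(0.187974 - 0.818377)
       = 1.010159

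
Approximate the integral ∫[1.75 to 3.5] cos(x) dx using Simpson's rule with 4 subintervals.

f(x) = cos(x)
a = 1.75, b = 3.5, n = 4
h = (b - a)/n = 0.437500

Simpson's rule: (h/3)[f(x₀) + 4f(x₁) + 2f(x₂) + ... + f(xₙ)]

x_0 = 1.7500, f(x_0) = -0.178246, coefficient = 1
x_1 = 2.1875, f(x_1) = -0.578349, coefficient = 4
x_2 = 2.6250, f(x_2) = -0.869507, coefficient = 2
x_3 = 3.0625, f(x_3) = -0.996874, coefficient = 4
x_4 = 3.5000, f(x_4) = -0.936457, coefficient = 1

I ≈ (0.437500/3) × -9.154609 = -1.335047
Exact value: -1.334769
Error: 0.000278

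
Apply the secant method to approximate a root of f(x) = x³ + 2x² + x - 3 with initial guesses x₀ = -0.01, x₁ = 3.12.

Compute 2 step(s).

f(x) = x³ + 2x² + x - 3
x₀ = -0.01, x₁ = 3.12

Secant formula: x_{n+1} = x_n - f(x_n)(x_n - x_{n-1})/(f(x_n) - f(x_{n-1}))

Iteration 1:
  f(-0.010000) = -3.009801
  f(3.120000) = 49.960128
  x_2 = 3.120000 - 49.960128×(3.120000 - (-0.010000))/(49.960128 - (-3.009801))
       = 0.167850
Iteration 2:
  f(3.120000) = 49.960128
  f(0.167850) = -2.771075
  x_3 = 0.167850 - (-2.771075)×(0.167850 - 3.120000)/(-2.771075 - 49.960128)
       = 0.322988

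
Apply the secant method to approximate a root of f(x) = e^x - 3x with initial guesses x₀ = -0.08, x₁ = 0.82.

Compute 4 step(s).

f(x) = e^x - 3x
x₀ = -0.08, x₁ = 0.82

Secant formula: x_{n+1} = x_n - f(x_n)(x_n - x_{n-1})/(f(x_n) - f(x_{n-1}))

Iteration 1:
  f(-0.080000) = 1.163116
  f(0.820000) = -0.189500
  x_2 = 0.820000 - (-0.189500)×(0.820000 - (-0.080000))/(-0.189500 - 1.163116)
       = 0.693911
Iteration 2:
  f(0.820000) = -0.189500
  f(0.693911) = -0.080205
  x_3 = 0.693911 - (-0.080205)×(0.693911 - 0.820000)/(-0.080205 - (-0.189500))
       = 0.601382
Iteration 3:
  f(0.693911) = -0.080205
  f(0.601382) = 0.020492
  x_4 = 0.601382 - 0.020492×(0.601382 - 0.693911)/(0.020492 - (-0.080205))
       = 0.620212
Iteration 4:
  f(0.601382) = 0.020492
  f(0.620212) = -0.001314
  x_5 = 0.620212 - (-0.001314)×(0.620212 - 0.601382)/(-0.001314 - 0.020492)
       = 0.619078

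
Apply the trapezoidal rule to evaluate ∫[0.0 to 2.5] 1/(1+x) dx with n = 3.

f(x) = 1/(1+x)
a = 0.0, b = 2.5, n = 3
h = (b - a)/n = 0.833333

Trapezoidal rule: (h/2)[f(x₀) + 2f(x₁) + 2f(x₂) + ... + f(xₙ)]

x_0 = 0.0000, f(x_0) = 1.000000, coefficient = 1
x_1 = 0.8333, f(x_1) = 0.545455, coefficient = 2
x_2 = 1.6667, f(x_2) = 0.375000, coefficient = 2
x_3 = 2.5000, f(x_3) = 0.285714, coefficient = 1

I ≈ (0.833333/2) × 3.126623 = 1.302760
Exact value: 1.252763
Error: 0.049997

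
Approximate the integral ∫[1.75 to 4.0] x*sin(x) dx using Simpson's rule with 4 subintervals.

f(x) = x*sin(x)
a = 1.75, b = 4.0, n = 4
h = (b - a)/n = 0.562500

Simpson's rule: (h/3)[f(x₀) + 4f(x₁) + 2f(x₂) + ... + f(xₙ)]

x_0 = 1.7500, f(x_0) = 1.721975, coefficient = 1
x_1 = 2.3125, f(x_1) = 1.705050, coefficient = 4
x_2 = 2.8750, f(x_2) = 0.757407, coefficient = 2
x_3 = 3.4375, f(x_3) = -1.002402, coefficient = 4
x_4 = 4.0000, f(x_4) = -3.027210, coefficient = 1

I ≈ (0.562500/3) × 3.020170 = 0.566282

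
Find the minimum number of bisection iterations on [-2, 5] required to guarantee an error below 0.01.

We need (b-a)/2^n ≤ 0.01
(5 - (-2))/2^n ≤ 0.01
7/2^n ≤ 0.01
2^n ≥ 700
n ≥ log₂(700) = 9.45
n ≥ 10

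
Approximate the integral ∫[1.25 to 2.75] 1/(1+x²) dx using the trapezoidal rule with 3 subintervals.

f(x) = 1/(1+x²)
a = 1.25, b = 2.75, n = 3
h = (b - a)/n = 0.500000

Trapezoidal rule: (h/2)[f(x₀) + 2f(x₁) + 2f(x₂) + ... + f(xₙ)]

x_0 = 1.2500, f(x_0) = 0.390244, coefficient = 1
x_1 = 1.7500, f(x_1) = 0.246154, coefficient = 2
x_2 = 2.2500, f(x_2) = 0.164948, coefficient = 2
x_3 = 2.7500, f(x_3) = 0.116788, coefficient = 1

I ≈ (0.500000/2) × 1.329237 = 0.332309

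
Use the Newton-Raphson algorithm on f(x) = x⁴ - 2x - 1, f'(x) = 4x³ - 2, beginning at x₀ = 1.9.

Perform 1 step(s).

f(x) = x⁴ - 2x - 1
f'(x) = 4x³ - 2
x₀ = 1.9

Newton-Raphson formula: x_{n+1} = x_n - f(x_n)/f'(x_n)

Iteration 1:
  f(1.900000) = 8.232100
  f'(1.900000) = 25.436000
  x_1 = 1.900000 - 8.232100/25.436000 = 1.576360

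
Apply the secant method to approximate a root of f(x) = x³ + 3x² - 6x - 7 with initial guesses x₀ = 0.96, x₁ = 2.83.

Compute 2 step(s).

f(x) = x³ + 3x² - 6x - 7
x₀ = 0.96, x₁ = 2.83

Secant formula: x_{n+1} = x_n - f(x_n)(x_n - x_{n-1})/(f(x_n) - f(x_{n-1}))

Iteration 1:
  f(0.960000) = -9.110464
  f(2.830000) = 22.711887
  x_2 = 2.830000 - 22.711887×(2.830000 - 0.960000)/(22.711887 - (-9.110464))
       = 1.495365
Iteration 2:
  f(2.830000) = 22.711887
  f(1.495365) = -5.920032
  x_3 = 1.495365 - (-5.920032)×(1.495365 - 2.830000)/(-5.920032 - 22.711887)
       = 1.771318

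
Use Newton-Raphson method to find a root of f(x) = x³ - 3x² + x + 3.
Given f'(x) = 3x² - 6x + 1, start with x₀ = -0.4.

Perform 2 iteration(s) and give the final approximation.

f(x) = x³ - 3x² + x + 3
f'(x) = 3x² - 6x + 1
x₀ = -0.4

Newton-Raphson formula: x_{n+1} = x_n - f(x_n)/f'(x_n)

Iteration 1:
  f(-0.400000) = 2.056000
  f'(-0.400000) = 3.880000
  x_1 = -0.400000 - 2.056000/3.880000 = -0.929897
Iteration 2:
  f(-0.929897) = -1.328111
  f'(-0.929897) = 9.173506
  x_2 = -0.929897 - (-1.328111)/9.173506 = -0.785120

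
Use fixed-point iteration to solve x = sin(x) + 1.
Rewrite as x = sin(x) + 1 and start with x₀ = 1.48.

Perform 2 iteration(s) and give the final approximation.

Equation: x = sin(x) + 1
Fixed-point form: x = sin(x) + 1
x₀ = 1.48

x_1 = g(1.480000) = 1.995881
x_2 = g(1.995881) = 1.911004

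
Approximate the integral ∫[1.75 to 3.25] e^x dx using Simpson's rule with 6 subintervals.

f(x) = e^x
a = 1.75, b = 3.25, n = 6
h = (b - a)/n = 0.250000

Simpson's rule: (h/3)[f(x₀) + 4f(x₁) + 2f(x₂) + ... + f(xₙ)]

x_0 = 1.7500, f(x_0) = 5.754603, coefficient = 1
x_1 = 2.0000, f(x_1) = 7.389056, coefficient = 4
x_2 = 2.2500, f(x_2) = 9.487736, coefficient = 2
x_3 = 2.5000, f(x_3) = 12.182494, coefficient = 4
x_4 = 2.7500, f(x_4) = 15.642632, coefficient = 2
x_5 = 3.0000, f(x_5) = 20.085537, coefficient = 4
x_6 = 3.2500, f(x_6) = 25.790340, coefficient = 1

I ≈ (0.250000/3) × 240.434026 = 20.036169
Exact value: 20.035737
Error: 0.000432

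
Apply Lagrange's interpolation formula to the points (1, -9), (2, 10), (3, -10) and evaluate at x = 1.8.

Lagrange interpolation formula:
P(x) = Σ yᵢ × Lᵢ(x)
where Lᵢ(x) = Π_{j≠i} (x - xⱼ)/(xᵢ - xⱼ)

L_0(1.8) = (1.8 - 2)/(1 - 2) × (1.8 - 3)/(1 - 3) = 0.120000
L_1(1.8) = (1.8 - 1)/(2 - 1) × (1.8 - 3)/(2 - 3) = 0.960000
L_2(1.8) = (1.8 - 1)/(3 - 1) × (1.8 - 2)/(3 - 2) = -0.080000

P(1.8) = (-9)×L_0(1.8) + 10×L_1(1.8) + (-10)×L_2(1.8)
P(1.8) = 9.320000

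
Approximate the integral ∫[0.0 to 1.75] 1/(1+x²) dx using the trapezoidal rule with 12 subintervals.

f(x) = 1/(1+x²)
a = 0.0, b = 1.75, n = 12
h = (b - a)/n = 0.145833

Trapezoidal rule: (h/2)[f(x₀) + 2f(x₁) + 2f(x₂) + ... + f(xₙ)]

x_0 = 0.0000, f(x_0) = 1.000000, coefficient = 1
x_1 = 0.1458, f(x_1) = 0.979176, coefficient = 2
x_2 = 0.2917, f(x_2) = 0.921600, coefficient = 2
x_3 = 0.4375, f(x_3) = 0.839344, coefficient = 2
x_4 = 0.5833, f(x_4) = 0.746114, coefficient = 2
x_5 = 0.7292, f(x_5) = 0.652876, coefficient = 2
x_6 = 0.8750, f(x_6) = 0.566372, coefficient = 2
x_7 = 1.0208, f(x_7) = 0.489692, coefficient = 2
x_8 = 1.1667, f(x_8) = 0.423529, coefficient = 2
x_9 = 1.3125, f(x_9) = 0.367288, coefficient = 2
x_10 = 1.4583, f(x_10) = 0.319822, coefficient = 2
x_11 = 1.6042, f(x_11) = 0.279849, coefficient = 2
x_12 = 1.7500, f(x_12) = 0.246154, coefficient = 1

I ≈ (0.145833/2) × 14.417480 = 1.051275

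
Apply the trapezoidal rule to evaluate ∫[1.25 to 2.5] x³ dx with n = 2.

f(x) = x³
a = 1.25, b = 2.5, n = 2
h = (b - a)/n = 0.625000

Trapezoidal rule: (h/2)[f(x₀) + 2f(x₁) + 2f(x₂) + ... + f(xₙ)]

x_0 = 1.2500, f(x_0) = 1.953125, coefficient = 1
x_1 = 1.8750, f(x_1) = 6.591797, coefficient = 2
x_2 = 2.5000, f(x_2) = 15.625000, coefficient = 1

I ≈ (0.625000/2) × 30.761719 = 9.613037
Exact value: 9.155273
Error: 0.457764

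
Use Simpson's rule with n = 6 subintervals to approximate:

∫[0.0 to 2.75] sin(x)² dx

f(x) = sin(x)²
a = 0.0, b = 2.75, n = 6
h = (b - a)/n = 0.458333

Simpson's rule: (h/3)[f(x₀) + 4f(x₁) + 2f(x₂) + ... + f(xₙ)]

x_0 = 0.0000, f(x_0) = 0.000000, coefficient = 1
x_1 = 0.4583, f(x_1) = 0.195766, coefficient = 4
x_2 = 0.9167, f(x_2) = 0.629766, coefficient = 2
x_3 = 1.3750, f(x_3) = 0.962151, coefficient = 4
x_4 = 1.8333, f(x_4) = 0.932643, coefficient = 2
x_5 = 2.2917, f(x_5) = 0.564349, coefficient = 4
x_6 = 2.7500, f(x_6) = 0.145665, coefficient = 1

I ≈ (0.458333/3) × 10.159546 = 1.552153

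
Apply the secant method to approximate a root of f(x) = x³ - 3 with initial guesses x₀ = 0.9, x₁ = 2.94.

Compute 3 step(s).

f(x) = x³ - 3
x₀ = 0.9, x₁ = 2.94

Secant formula: x_{n+1} = x_n - f(x_n)(x_n - x_{n-1})/(f(x_n) - f(x_{n-1}))

Iteration 1:
  f(0.900000) = -2.271000
  f(2.940000) = 22.412184
  x_2 = 2.940000 - 22.412184×(2.940000 - 0.900000)/(22.412184 - (-2.271000))
       = 1.087692
Iteration 2:
  f(2.940000) = 22.412184
  f(1.087692) = -1.713179
  x_3 = 1.087692 - (-1.713179)×(1.087692 - 2.940000)/(-1.713179 - 22.412184)
       = 1.219227
Iteration 3:
  f(1.087692) = -1.713179
  f(1.219227) = -1.187600
  x_4 = 1.219227 - (-1.187600)×(1.219227 - 1.087692)/(-1.187600 - (-1.713179))
       = 1.516444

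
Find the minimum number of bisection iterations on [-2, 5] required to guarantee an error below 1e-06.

We need (b-a)/2^n ≤ 1e-06
(5 - (-2))/2^n ≤ 1e-06
7/2^n ≤ 1e-06
2^n ≥ 7000000
n ≥ log₂(7000000) = 22.74
n ≥ 23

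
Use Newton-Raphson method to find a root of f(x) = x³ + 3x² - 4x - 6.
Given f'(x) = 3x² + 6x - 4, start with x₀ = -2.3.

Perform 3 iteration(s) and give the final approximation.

f(x) = x³ + 3x² - 4x - 6
f'(x) = 3x² + 6x - 4
x₀ = -2.3

Newton-Raphson formula: x_{n+1} = x_n - f(x_n)/f'(x_n)

Iteration 1:
  f(-2.300000) = 6.903000
  f'(-2.300000) = -1.930000
  x_1 = -2.300000 - 6.903000/(-1.930000) = 1.276684
Iteration 2:
  f(1.276684) = -4.136075
  f'(1.276684) = 8.549869
  x_2 = 1.276684 - (-4.136075)/8.549869 = 1.760443
Iteration 3:
  f(1.760443) = 1.711597
  f'(1.760443) = 15.860133
  x_3 = 1.760443 - 1.711597/15.860133 = 1.652525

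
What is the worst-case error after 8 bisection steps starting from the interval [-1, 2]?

Bisection error bound: |error| ≤ (b-a)/2^n
|error| ≤ (2 - (-1))/2^8 = 3/2^8
|error| ≤ 0.0117187500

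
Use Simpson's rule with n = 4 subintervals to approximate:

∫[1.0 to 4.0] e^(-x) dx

f(x) = e^(-x)
a = 1.0, b = 4.0, n = 4
h = (b - a)/n = 0.750000

Simpson's rule: (h/3)[f(x₀) + 4f(x₁) + 2f(x₂) + ... + f(xₙ)]

x_0 = 1.0000, f(x_0) = 0.367879, coefficient = 1
x_1 = 1.7500, f(x_1) = 0.173774, coefficient = 4
x_2 = 2.5000, f(x_2) = 0.082085, coefficient = 2
x_3 = 3.2500, f(x_3) = 0.038774, coefficient = 4
x_4 = 4.0000, f(x_4) = 0.018316, coefficient = 1

I ≈ (0.750000/3) × 1.400558 = 0.350139
Exact value: 0.349564
Error: 0.000576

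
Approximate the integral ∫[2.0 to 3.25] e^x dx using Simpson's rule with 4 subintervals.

f(x) = e^x
a = 2.0, b = 3.25, n = 4
h = (b - a)/n = 0.312500

Simpson's rule: (h/3)[f(x₀) + 4f(x₁) + 2f(x₂) + ... + f(xₙ)]

x_0 = 2.0000, f(x_0) = 7.389056, coefficient = 1
x_1 = 2.3125, f(x_1) = 10.099642, coefficient = 4
x_2 = 2.6250, f(x_2) = 13.804574, coefficient = 2
x_3 = 2.9375, f(x_3) = 18.868616, coefficient = 4
x_4 = 3.2500, f(x_4) = 25.790340, coefficient = 1

I ≈ (0.312500/3) × 176.661576 = 18.402248
Exact value: 18.401284
Error: 0.000964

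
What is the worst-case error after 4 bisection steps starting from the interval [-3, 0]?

Bisection error bound: |error| ≤ (b-a)/2^n
|error| ≤ (0 - (-3))/2^4 = 3/2^4
|error| ≤ 0.1875000000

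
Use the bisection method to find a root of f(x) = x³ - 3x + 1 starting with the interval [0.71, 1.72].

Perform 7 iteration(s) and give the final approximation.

f(x) = x³ - 3x + 1
Initial interval: [0.71, 1.72]

Iteration 1:
  c_1 = (0.710000 + 1.720000)/2 = 1.215000
  f(c_1) = f(1.215000) = -0.851387
  f(a) × f(c) ≥ 0, new interval: [1.215000, 1.720000]
Iteration 2:
  c_2 = (1.215000 + 1.720000)/2 = 1.467500
  f(c_2) = f(1.467500) = -0.242156
  f(a) × f(c) ≥ 0, new interval: [1.467500, 1.720000]
Iteration 3:
  c_3 = (1.467500 + 1.720000)/2 = 1.593750
  f(c_3) = f(1.593750) = 0.266937
  f(a) × f(c) < 0, new interval: [1.467500, 1.593750]
Iteration 4:
  c_4 = (1.467500 + 1.593750)/2 = 1.530625
  f(c_4) = f(1.530625) = -0.005907
  f(a) × f(c) ≥ 0, new interval: [1.530625, 1.593750]
Iteration 5:
  c_5 = (1.530625 + 1.593750)/2 = 1.562187
  f(c_5) = f(1.562187) = 0.125846
  f(a) × f(c) < 0, new interval: [1.530625, 1.562187]
Iteration 6:
  c_6 = (1.530625 + 1.562187)/2 = 1.546406
  f(c_6) = f(1.546406) = 0.058814
  f(a) × f(c) < 0, new interval: [1.530625, 1.546406]
Iteration 7:
  c_7 = (1.530625 + 1.546406)/2 = 1.538516
  f(c_7) = f(1.538516) = 0.026166
  f(a) × f(c) < 0, new interval: [1.530625, 1.538516]

After 7 iteration(s), the approximation is c_7 = 1.538516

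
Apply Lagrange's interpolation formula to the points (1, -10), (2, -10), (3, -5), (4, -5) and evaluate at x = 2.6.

Lagrange interpolation formula:
P(x) = Σ yᵢ × Lᵢ(x)
where Lᵢ(x) = Π_{j≠i} (x - xⱼ)/(xᵢ - xⱼ)

L_0(2.6) = (2.6 - 2)/(1 - 2) × (2.6 - 3)/(1 - 3) × (2.6 - 4)/(1 - 4) = -0.056000
L_1(2.6) = (2.6 - 1)/(2 - 1) × (2.6 - 3)/(2 - 3) × (2.6 - 4)/(2 - 4) = 0.448000
L_2(2.6) = (2.6 - 1)/(3 - 1) × (2.6 - 2)/(3 - 2) × (2.6 - 4)/(3 - 4) = 0.672000
L_3(2.6) = (2.6 - 1)/(4 - 1) × (2.6 - 2)/(4 - 2) × (2.6 - 3)/(4 - 3) = -0.064000

P(2.6) = (-10)×L_0(2.6) + (-10)×L_1(2.6) + (-5)×L_2(2.6) + (-5)×L_3(2.6)
P(2.6) = -6.960000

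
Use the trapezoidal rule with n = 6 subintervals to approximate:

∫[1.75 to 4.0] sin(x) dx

f(x) = sin(x)
a = 1.75, b = 4.0, n = 6
h = (b - a)/n = 0.375000

Trapezoidal rule: (h/2)[f(x₀) + 2f(x₁) + 2f(x₂) + ... + f(xₙ)]

x_0 = 1.7500, f(x_0) = 0.983986, coefficient = 1
x_1 = 2.1250, f(x_1) = 0.850320, coefficient = 2
x_2 = 2.5000, f(x_2) = 0.598472, coefficient = 2
x_3 = 2.8750, f(x_3) = 0.263446, coefficient = 2
x_4 = 3.2500, f(x_4) = -0.108195, coefficient = 2
x_5 = 3.6250, f(x_5) = -0.464799, coefficient = 2
x_6 = 4.0000, f(x_6) = -0.756802, coefficient = 1

I ≈ (0.375000/2) × 2.505671 = 0.469813
Exact value: 0.475398
Error: 0.005584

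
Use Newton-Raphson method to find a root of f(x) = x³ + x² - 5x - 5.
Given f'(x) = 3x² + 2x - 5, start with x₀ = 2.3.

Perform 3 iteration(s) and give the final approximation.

f(x) = x³ + x² - 5x - 5
f'(x) = 3x² + 2x - 5
x₀ = 2.3

Newton-Raphson formula: x_{n+1} = x_n - f(x_n)/f'(x_n)

Iteration 1:
  f(2.300000) = 0.957000
  f'(2.300000) = 15.470000
  x_1 = 2.300000 - 0.957000/15.470000 = 2.238138
Iteration 2:
  f(2.238138) = 0.029996
  f'(2.238138) = 14.504066
  x_2 = 2.238138 - 0.029996/14.504066 = 2.236070
Iteration 3:
  f(2.236070) = 0.000033
  f'(2.236070) = 14.472171
  x_3 = 2.236070 - 0.000033/14.472171 = 2.236068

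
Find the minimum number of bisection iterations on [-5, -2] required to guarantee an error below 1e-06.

We need (b-a)/2^n ≤ 1e-06
(-2 - (-5))/2^n ≤ 1e-06
3/2^n ≤ 1e-06
2^n ≥ 3000000
n ≥ log₂(3000000) = 21.52
n ≥ 22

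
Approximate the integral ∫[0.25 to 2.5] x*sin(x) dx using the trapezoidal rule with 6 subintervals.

f(x) = x*sin(x)
a = 0.25, b = 2.5, n = 6
h = (b - a)/n = 0.375000

Trapezoidal rule: (h/2)[f(x₀) + 2f(x₁) + 2f(x₂) + ... + f(xₙ)]

x_0 = 0.2500, f(x_0) = 0.061851, coefficient = 1
x_1 = 0.6250, f(x_1) = 0.365686, coefficient = 2
x_2 = 1.0000, f(x_2) = 0.841471, coefficient = 2
x_3 = 1.3750, f(x_3) = 1.348728, coefficient = 2
x_4 = 1.7500, f(x_4) = 1.721975, coefficient = 2
x_5 = 2.1250, f(x_5) = 1.806930, coefficient = 2
x_6 = 2.5000, f(x_6) = 1.496180, coefficient = 1

I ≈ (0.375000/2) × 13.727611 = 2.573927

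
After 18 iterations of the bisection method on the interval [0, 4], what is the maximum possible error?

Bisection error bound: |error| ≤ (b-a)/2^n
|error| ≤ (4 - 0)/2^18 = 4/2^18
|error| ≤ 0.0000152588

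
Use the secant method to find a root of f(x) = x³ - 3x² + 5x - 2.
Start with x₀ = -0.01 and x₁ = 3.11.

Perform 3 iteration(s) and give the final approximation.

f(x) = x³ - 3x² + 5x - 2
x₀ = -0.01, x₁ = 3.11

Secant formula: x_{n+1} = x_n - f(x_n)(x_n - x_{n-1})/(f(x_n) - f(x_{n-1}))

Iteration 1:
  f(-0.010000) = -2.050301
  f(3.110000) = 14.613931
  x_2 = 3.110000 - 14.613931×(3.110000 - (-0.010000))/(14.613931 - (-2.050301))
       = 0.373872
Iteration 2:
  f(3.110000) = 14.613931
  f(0.373872) = -0.497720
  x_3 = 0.373872 - (-0.497720)×(0.373872 - 3.110000)/(-0.497720 - 14.613931)
       = 0.463990
Iteration 3:
  f(0.373872) = -0.497720
  f(0.463990) = -0.226019
  x_4 = 0.463990 - (-0.226019)×(0.463990 - 0.373872)/(-0.226019 - (-0.497720))
       = 0.538956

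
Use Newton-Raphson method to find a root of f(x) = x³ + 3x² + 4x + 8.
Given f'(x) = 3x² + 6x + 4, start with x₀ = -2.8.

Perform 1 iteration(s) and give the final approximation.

f(x) = x³ + 3x² + 4x + 8
f'(x) = 3x² + 6x + 4
x₀ = -2.8

Newton-Raphson formula: x_{n+1} = x_n - f(x_n)/f'(x_n)

Iteration 1:
  f(-2.800000) = -1.632000
  f'(-2.800000) = 10.720000
  x_1 = -2.800000 - (-1.632000)/10.720000 = -2.647761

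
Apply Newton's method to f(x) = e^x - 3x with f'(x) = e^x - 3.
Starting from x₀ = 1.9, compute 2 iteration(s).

f(x) = e^x - 3x
f'(x) = e^x - 3
x₀ = 1.9

Newton-Raphson formula: x_{n+1} = x_n - f(x_n)/f'(x_n)

Iteration 1:
  f(1.900000) = 0.985894
  f'(1.900000) = 3.685894
  x_1 = 1.900000 - 0.985894/3.685894 = 1.632522
Iteration 2:
  f(1.632522) = 0.219198
  f'(1.632522) = 2.116765
  x_2 = 1.632522 - 0.219198/2.116765 = 1.528969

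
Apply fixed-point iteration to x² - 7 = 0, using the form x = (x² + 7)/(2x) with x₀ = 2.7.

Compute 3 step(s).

Equation: x² - 7 = 0
Fixed-point form: x = (x² + 7)/(2x)
x₀ = 2.7

x_1 = g(2.700000) = 2.646296
x_2 = g(2.646296) = 2.645751
x_3 = g(2.645751) = 2.645751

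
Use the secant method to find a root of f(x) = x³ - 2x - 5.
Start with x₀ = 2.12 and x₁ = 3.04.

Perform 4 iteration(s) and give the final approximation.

f(x) = x³ - 2x - 5
x₀ = 2.12, x₁ = 3.04

Secant formula: x_{n+1} = x_n - f(x_n)(x_n - x_{n-1})/(f(x_n) - f(x_{n-1}))

Iteration 1:
  f(2.120000) = 0.288128
  f(3.040000) = 17.014464
  x_2 = 3.040000 - 17.014464×(3.040000 - 2.120000)/(17.014464 - 0.288128)
       = 2.104152
Iteration 2:
  f(3.040000) = 17.014464
  f(2.104152) = 0.107736
  x_3 = 2.104152 - 0.107736×(2.104152 - 3.040000)/(0.107736 - 17.014464)
       = 2.098188
Iteration 3:
  f(2.104152) = 0.107736
  f(2.098188) = 0.040677
  x_4 = 2.098188 - 0.040677×(2.098188 - 2.104152)/(0.040677 - 0.107736)
       = 2.094571
Iteration 4:
  f(2.098188) = 0.040677
  f(2.094571) = 0.000218
  x_5 = 2.094571 - 0.000218×(2.094571 - 2.098188)/(0.000218 - 0.040677)
       = 2.094552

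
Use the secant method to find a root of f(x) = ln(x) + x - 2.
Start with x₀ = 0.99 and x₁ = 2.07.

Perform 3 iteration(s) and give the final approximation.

f(x) = ln(x) + x - 2
x₀ = 0.99, x₁ = 2.07

Secant formula: x_{n+1} = x_n - f(x_n)(x_n - x_{n-1})/(f(x_n) - f(x_{n-1}))

Iteration 1:
  f(0.990000) = -1.020050
  f(2.070000) = 0.797549
  x_2 = 2.070000 - 0.797549×(2.070000 - 0.990000)/(0.797549 - (-1.020050))
       = 1.596104
Iteration 2:
  f(2.070000) = 0.797549
  f(1.596104) = 0.063670
  x_3 = 1.596104 - 0.063670×(1.596104 - 2.070000)/(0.063670 - 0.797549)
       = 1.554990
Iteration 3:
  f(1.596104) = 0.063670
  f(1.554990) = -0.003541
  x_4 = 1.554990 - (-0.003541)×(1.554990 - 1.596104)/(-0.003541 - 0.063670)
       = 1.557156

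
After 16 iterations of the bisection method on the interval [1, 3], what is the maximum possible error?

Bisection error bound: |error| ≤ (b-a)/2^n
|error| ≤ (3 - 1)/2^16 = 2/2^16
|error| ≤ 0.0000305176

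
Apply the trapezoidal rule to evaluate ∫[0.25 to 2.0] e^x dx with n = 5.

f(x) = e^x
a = 0.25, b = 2.0, n = 5
h = (b - a)/n = 0.350000

Trapezoidal rule: (h/2)[f(x₀) + 2f(x₁) + 2f(x₂) + ... + f(xₙ)]

x_0 = 0.2500, f(x_0) = 1.284025, coefficient = 1
x_1 = 0.6000, f(x_1) = 1.822119, coefficient = 2
x_2 = 0.9500, f(x_2) = 2.585710, coefficient = 2
x_3 = 1.3000, f(x_3) = 3.669297, coefficient = 2
x_4 = 1.6500, f(x_4) = 5.206980, coefficient = 2
x_5 = 2.0000, f(x_5) = 7.389056, coefficient = 1

I ≈ (0.350000/2) × 35.241291 = 6.167226
Exact value: 6.105031
Error: 0.062195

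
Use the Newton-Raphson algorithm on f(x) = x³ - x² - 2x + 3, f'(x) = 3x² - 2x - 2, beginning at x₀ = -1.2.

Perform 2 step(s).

f(x) = x³ - x² - 2x + 3
f'(x) = 3x² - 2x - 2
x₀ = -1.2

Newton-Raphson formula: x_{n+1} = x_n - f(x_n)/f'(x_n)

Iteration 1:
  f(-1.200000) = 2.232000
  f'(-1.200000) = 4.720000
  x_1 = -1.200000 - 2.232000/4.720000 = -1.672881
Iteration 2:
  f(-1.672881) = -1.134381
  f'(-1.672881) = 9.741359
  x_2 = -1.672881 - (-1.134381)/9.741359 = -1.556431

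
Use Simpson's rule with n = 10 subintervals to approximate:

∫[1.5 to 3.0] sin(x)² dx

f(x) = sin(x)²
a = 1.5, b = 3.0, n = 10
h = (b - a)/n = 0.150000

Simpson's rule: (h/3)[f(x₀) + 4f(x₁) + 2f(x₂) + ... + f(xₙ)]

x_0 = 1.5000, f(x_0) = 0.994996, coefficient = 1
x_1 = 1.6500, f(x_1) = 0.993740, coefficient = 4
x_2 = 1.8000, f(x_2) = 0.948379, coefficient = 2
x_3 = 1.9500, f(x_3) = 0.862966, coefficient = 4
x_4 = 2.1000, f(x_4) = 0.745130, coefficient = 2
x_5 = 2.2500, f(x_5) = 0.605398, coefficient = 4
x_6 = 2.4000, f(x_6) = 0.456251, coefficient = 2
x_7 = 2.5500, f(x_7) = 0.311011, coefficient = 4
x_8 = 2.7000, f(x_8) = 0.182654, coefficient = 2
x_9 = 2.8500, f(x_9) = 0.082644, coefficient = 4
x_10 = 3.0000, f(x_10) = 0.019915, coefficient = 1

I ≈ (0.150000/3) × 17.102773 = 0.855139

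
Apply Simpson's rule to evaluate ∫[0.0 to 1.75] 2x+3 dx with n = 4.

f(x) = 2x+3
a = 0.0, b = 1.75, n = 4
h = (b - a)/n = 0.437500

Simpson's rule: (h/3)[f(x₀) + 4f(x₁) + 2f(x₂) + ... + f(xₙ)]

x_0 = 0.0000, f(x_0) = 3.000000, coefficient = 1
x_1 = 0.4375, f(x_1) = 3.875000, coefficient = 4
x_2 = 0.8750, f(x_2) = 4.750000, coefficient = 2
x_3 = 1.3125, f(x_3) = 5.625000, coefficient = 4
x_4 = 1.7500, f(x_4) = 6.500000, coefficient = 1

I ≈ (0.437500/3) × 57.000000 = 8.312500
Exact value: 8.312500
Error: 0.000000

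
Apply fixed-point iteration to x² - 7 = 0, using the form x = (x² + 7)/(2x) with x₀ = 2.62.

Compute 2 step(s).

Equation: x² - 7 = 0
Fixed-point form: x = (x² + 7)/(2x)
x₀ = 2.62

x_1 = g(2.620000) = 2.645878
x_2 = g(2.645878) = 2.645751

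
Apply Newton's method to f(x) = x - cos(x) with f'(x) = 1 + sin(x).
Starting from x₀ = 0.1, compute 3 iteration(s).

f(x) = x - cos(x)
f'(x) = 1 + sin(x)
x₀ = 0.1

Newton-Raphson formula: x_{n+1} = x_n - f(x_n)/f'(x_n)

Iteration 1:
  f(0.100000) = -0.895004
  f'(0.100000) = 1.099833
  x_1 = 0.100000 - (-0.895004)/1.099833 = 0.913763
Iteration 2:
  f(0.913763) = 0.302993
  f'(0.913763) = 1.791808
  x_2 = 0.913763 - 0.302993/1.791808 = 0.744664
Iteration 3:
  f(0.744664) = 0.009349
  f'(0.744664) = 1.677725
  x_3 = 0.744664 - 0.009349/1.677725 = 0.739092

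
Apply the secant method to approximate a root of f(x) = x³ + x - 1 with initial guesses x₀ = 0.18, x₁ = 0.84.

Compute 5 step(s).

f(x) = x³ + x - 1
x₀ = 0.18, x₁ = 0.84

Secant formula: x_{n+1} = x_n - f(x_n)(x_n - x_{n-1})/(f(x_n) - f(x_{n-1}))

Iteration 1:
  f(0.180000) = -0.814168
  f(0.840000) = 0.432704
  x_2 = 0.840000 - 0.432704×(0.840000 - 0.180000)/(0.432704 - (-0.814168))
       = 0.610959
Iteration 2:
  f(0.840000) = 0.432704
  f(0.610959) = -0.160987
  x_3 = 0.610959 - (-0.160987)×(0.610959 - 0.840000)/(-0.160987 - 0.432704)
       = 0.673067
Iteration 3:
  f(0.610959) = -0.160987
  f(0.673067) = -0.022022
  x_4 = 0.673067 - (-0.022022)×(0.673067 - 0.610959)/(-0.022022 - (-0.160987))
       = 0.682909
Iteration 4:
  f(0.673067) = -0.022022
  f(0.682909) = 0.001393
  x_5 = 0.682909 - 0.001393×(0.682909 - 0.673067)/(0.001393 - (-0.022022))
       = 0.682323
Iteration 5:
  f(0.682909) = 0.001393
  f(0.682323) = -0.000011
  x_6 = 0.682323 - (-0.000011)×(0.682323 - 0.682909)/(-0.000011 - 0.001393)
       = 0.682328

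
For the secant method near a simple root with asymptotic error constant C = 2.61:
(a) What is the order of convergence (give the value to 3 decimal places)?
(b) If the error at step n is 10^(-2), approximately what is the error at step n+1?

(a) Secant method has superlinear convergence with order φ = (1+√5)/2 ≈ 1.618.
    This means |e_{n+1}| ≈ C|e_n|^1.618.

(b) With |e_n| = 10^(-2) and C = 2.61:
    |e_{n+1}| ≈ 2.61 × (10^(-2))^1.618 = 2.61 × 10^(-3.24)

(a) ≈ 1.618 (golden ratio); (b) |e_{n+1}| ≈ 1.516e-03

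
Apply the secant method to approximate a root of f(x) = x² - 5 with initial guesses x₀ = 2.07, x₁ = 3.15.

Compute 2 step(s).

f(x) = x² - 5
x₀ = 2.07, x₁ = 3.15

Secant formula: x_{n+1} = x_n - f(x_n)(x_n - x_{n-1})/(f(x_n) - f(x_{n-1}))

Iteration 1:
  f(2.070000) = -0.715100
  f(3.150000) = 4.922500
  x_2 = 3.150000 - 4.922500×(3.150000 - 2.070000)/(4.922500 - (-0.715100))
       = 2.206992
Iteration 2:
  f(3.150000) = 4.922500
  f(2.206992) = -0.129185
  x_3 = 2.206992 - (-0.129185)×(2.206992 - 3.150000)/(-0.129185 - 4.922500)
       = 2.231108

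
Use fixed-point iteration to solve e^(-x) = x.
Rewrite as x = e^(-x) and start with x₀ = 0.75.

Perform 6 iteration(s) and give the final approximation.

Equation: e^(-x) = x
Fixed-point form: x = e^(-x)
x₀ = 0.75

x_1 = g(0.750000) = 0.472367
x_2 = g(0.472367) = 0.623525
x_3 = g(0.623525) = 0.536052
x_4 = g(0.536052) = 0.585054
x_5 = g(0.585054) = 0.557076
x_6 = g(0.557076) = 0.572882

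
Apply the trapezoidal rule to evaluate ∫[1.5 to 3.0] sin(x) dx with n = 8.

f(x) = sin(x)
a = 1.5, b = 3.0, n = 8
h = (b - a)/n = 0.187500

Trapezoidal rule: (h/2)[f(x₀) + 2f(x₁) + 2f(x₂) + ... + f(xₙ)]

x_0 = 1.5000, f(x_0) = 0.997495, coefficient = 1
x_1 = 1.6875, f(x_1) = 0.993198, coefficient = 2
x_2 = 1.8750, f(x_2) = 0.954086, coefficient = 2
x_3 = 2.0625, f(x_3) = 0.881530, coefficient = 2
x_4 = 2.2500, f(x_4) = 0.778073, coefficient = 2
x_5 = 2.4375, f(x_5) = 0.647343, coefficient = 2
x_6 = 2.6250, f(x_6) = 0.493920, coefficient = 2
x_7 = 2.8125, f(x_7) = 0.323185, coefficient = 2
x_8 = 3.0000, f(x_8) = 0.141120, coefficient = 1

I ≈ (0.187500/2) × 11.281283 = 1.057620
Exact value: 1.060730
Error: 0.003109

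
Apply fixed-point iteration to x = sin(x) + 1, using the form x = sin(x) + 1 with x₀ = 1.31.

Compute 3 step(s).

Equation: x = sin(x) + 1
Fixed-point form: x = sin(x) + 1
x₀ = 1.31

x_1 = g(1.310000) = 1.966185
x_2 = g(1.966185) = 1.922847
x_3 = g(1.922847) = 1.938668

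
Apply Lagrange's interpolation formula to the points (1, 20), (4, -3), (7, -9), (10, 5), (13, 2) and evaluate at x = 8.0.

Lagrange interpolation formula:
P(x) = Σ yᵢ × Lᵢ(x)
where Lᵢ(x) = Π_{j≠i} (x - xⱼ)/(xᵢ - xⱼ)

L_0(8.0) = (8.0 - 4)/(1 - 4) × (8.0 - 7)/(1 - 7) × (8.0 - 10)/(1 - 10) × (8.0 - 13)/(1 - 13) = 0.020576
L_1(8.0) = (8.0 - 1)/(4 - 1) × (8.0 - 7)/(4 - 7) × (8.0 - 10)/(4 - 10) × (8.0 - 13)/(4 - 13) = -0.144033
L_2(8.0) = (8.0 - 1)/(7 - 1) × (8.0 - 4)/(7 - 4) × (8.0 - 10)/(7 - 10) × (8.0 - 13)/(7 - 13) = 0.864198
L_3(8.0) = (8.0 - 1)/(10 - 1) × (8.0 - 4)/(10 - 4) × (8.0 - 7)/(10 - 7) × (8.0 - 13)/(10 - 13) = 0.288066
L_4(8.0) = (8.0 - 1)/(13 - 1) × (8.0 - 4)/(13 - 4) × (8.0 - 7)/(13 - 7) × (8.0 - 10)/(13 - 10) = -0.028807

P(8.0) = 20×L_0(8.0) + (-3)×L_1(8.0) + (-9)×L_2(8.0) + 5×L_3(8.0) + 2×L_4(8.0)
P(8.0) = -5.551440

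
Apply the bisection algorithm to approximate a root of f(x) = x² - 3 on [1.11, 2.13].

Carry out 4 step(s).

f(x) = x² - 3
Initial interval: [1.11, 2.13]

Iteration 1:
  c_1 = (1.110000 + 2.130000)/2 = 1.620000
  f(c_1) = f(1.620000) = -0.375600
  f(a) × f(c) ≥ 0, new interval: [1.620000, 2.130000]
Iteration 2:
  c_2 = (1.620000 + 2.130000)/2 = 1.875000
  f(c_2) = f(1.875000) = 0.515625
  f(a) × f(c) < 0, new interval: [1.620000, 1.875000]
Iteration 3:
  c_3 = (1.620000 + 1.875000)/2 = 1.747500
  f(c_3) = f(1.747500) = 0.053756
  f(a) × f(c) < 0, new interval: [1.620000, 1.747500]
Iteration 4:
  c_4 = (1.620000 + 1.747500)/2 = 1.683750
  f(c_4) = f(1.683750) = -0.164986
  f(a) × f(c) ≥ 0, new interval: [1.683750, 1.747500]

After 4 iteration(s), the approximation is c_4 = 1.683750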